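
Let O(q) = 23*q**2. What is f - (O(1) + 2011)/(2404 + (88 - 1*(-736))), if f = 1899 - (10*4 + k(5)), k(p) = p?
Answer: 997113/538 ≈ 1853.4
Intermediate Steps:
f = 1854 (f = 1899 - (10*4 + 5) = 1899 - (40 + 5) = 1899 - 1*45 = 1899 - 45 = 1854)
f - (O(1) + 2011)/(2404 + (88 - 1*(-736))) = 1854 - (23*1**2 + 2011)/(2404 + (88 - 1*(-736))) = 1854 - (23*1 + 2011)/(2404 + (88 + 736)) = 1854 - (23 + 2011)/(2404 + 824) = 1854 - 2034/3228 = 1854 - 1*339/538 = 1854 - 339/538 = 997113/538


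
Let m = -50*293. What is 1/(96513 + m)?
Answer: 1/81863 ≈ 1.2216e-5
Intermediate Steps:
m = -14650
1/(96513 + m) = 1/(96513 - 14650) = 1/81863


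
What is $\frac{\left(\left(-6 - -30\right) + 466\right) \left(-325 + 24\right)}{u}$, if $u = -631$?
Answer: $\frac{147490}{631} \approx 233.74$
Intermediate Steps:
$\frac{\left(\left(-6 - -30\right) + 466\right) \left(-325 + 24\right)}{u} = \frac{\left(\left(-6 - -30\right) + 466\right) \left(-325 + 24\right)}{-631} = \left(\left(-6 + 30\right) + 466\right) \left(-301\right) \left(- \frac{1}{631}\right) = \left(24 + 466\right) \left(-301\right) \left(- \frac{1}{631}\right) = 490 \left(-301\right) \left(- \frac{1}{631}\right) = \left(-147490\right) \left(- \frac{1}{631}\right) = \frac{147490}{631}$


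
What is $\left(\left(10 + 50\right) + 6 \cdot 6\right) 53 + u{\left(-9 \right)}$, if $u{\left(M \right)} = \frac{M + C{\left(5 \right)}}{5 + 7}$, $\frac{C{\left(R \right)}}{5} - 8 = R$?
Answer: $\frac{15278}{3} \approx 5092.7$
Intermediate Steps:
$C{\left(R \right)} = 40 + 5 R$
$u{\left(M \right)} = \frac{65}{12} + \frac{M}{12}$ ($u{\left(M \right)} = \frac{M + \left(40 + 5 \cdot 5\right)}{5 + 7} = \frac{M + \left(40 + 25\right)}{12} = \left(M + 65\right) \frac{1}{12} = \left(65 + M\right) \frac{1}{12} = \frac{65}{12} + \frac{M}{12}$)
$\left(\left(10 + 50\right) + 6 \cdot 6\right) 53 + u{\left(-9 \right)} = \left(\left(10 + 50\right) + 6 \cdot 6\right) 53 + \left(\frac{65}{12} + \frac{1}{12} \left(-9\right)\right) = \left(60 + 36\right) 53 + \left(\frac{65}{12} - \frac{3}{4}\right) = 96 \cdot 53 + \frac{14}{3} = 5088 + \frac{14}{3} = \frac{15278}{3}$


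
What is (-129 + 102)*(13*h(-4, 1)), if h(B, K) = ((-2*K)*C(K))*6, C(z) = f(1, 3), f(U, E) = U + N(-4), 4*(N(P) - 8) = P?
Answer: 33696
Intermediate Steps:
N(P) = 8 + P/4
f(U, E) = 7 + U (f(U, E) = U + (8 + (1/4)*(-4)) = U + (8 - 1) = U + 7 = 7 + U)
C(z) = 8 (C(z) = 7 + 1 = 8)
h(B, K) = -96*K (h(B, K) = (-2*K*8)*6 = -16*K*6 = -96*K)
(-129 + 102)*(13*h(-4, 1)) = (-129 + 102)*(13*(-96*1)) = -351*(-96) = -27*(-1248) = 33696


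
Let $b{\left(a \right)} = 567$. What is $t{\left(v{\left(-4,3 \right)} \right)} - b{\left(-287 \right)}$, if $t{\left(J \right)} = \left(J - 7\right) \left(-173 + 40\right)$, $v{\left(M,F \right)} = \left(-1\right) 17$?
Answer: $2625$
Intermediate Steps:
$v{\left(M,F \right)} = -17$
$t{\left(J \right)} = 931 - 133 J$ ($t{\left(J \right)} = \left(-7 + J\right) \left(-133\right) = 931 - 133 J$)
$t{\left(v{\left(-4,3 \right)} \right)} - b{\left(-287 \right)} = \left(931 - -2261\right) - 567 = \left(931 + 2261\right) - 567 = 3192 - 567 = 2625$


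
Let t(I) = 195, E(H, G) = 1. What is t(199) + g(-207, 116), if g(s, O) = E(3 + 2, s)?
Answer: 196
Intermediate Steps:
g(s, O) = 1
t(199) + g(-207, 116) = 195 + 1 = 196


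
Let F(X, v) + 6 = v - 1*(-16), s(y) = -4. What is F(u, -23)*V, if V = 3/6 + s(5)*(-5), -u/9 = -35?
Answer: -533/2 ≈ -266.50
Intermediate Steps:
u = 315 (u = -9*(-35) = 315)
F(X, v) = 10 + v (F(X, v) = -6 + (v - 1*(-16)) = -6 + (v + 16) = -6 + (16 + v) = 10 + v)
V = 41/2 (V = 3/6 - 4*(-5) = 3*(⅙) + 20 = ½ + 20 = 41/2 ≈ 20.500)
F(u, -23)*V = (10 - 23)*(41/2) = -13*41/2 = -533/2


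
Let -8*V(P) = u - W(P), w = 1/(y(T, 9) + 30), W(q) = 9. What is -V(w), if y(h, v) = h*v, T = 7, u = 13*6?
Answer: 69/8 ≈ 8.6250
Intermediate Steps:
u = 78
w = 1/93 (w = 1/(7*9 + 30) = 1/(63 + 30) = 1/93 ≈ 0.010753)
V(P) = -69/8 (V(P) = -(78 - 1*9)/8 = -(78 - 9)/8 = -1/8*69 = -69/8)
-V(w) = -1*(-69/8) = 69/8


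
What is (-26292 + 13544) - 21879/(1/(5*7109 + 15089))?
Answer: -1107834034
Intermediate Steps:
(-26292 + 13544) - 21879/(1/(5*7109 + 15089)) = -12748 - 21879/(1/(35545 + 15089)) = -12748 - 21879/(1/50634) = -12748 - 21879/1/50634 = -12748 - 21879*50634 = -12748 - 1107821286 = -1107834034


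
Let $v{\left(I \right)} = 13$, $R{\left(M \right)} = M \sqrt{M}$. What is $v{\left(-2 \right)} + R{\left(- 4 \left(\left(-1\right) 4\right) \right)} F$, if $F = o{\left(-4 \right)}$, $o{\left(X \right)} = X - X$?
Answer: $13$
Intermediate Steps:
$R{\left(M \right)} = M^{\frac{3}{2}}$
$o{\left(X \right)} = 0$
$F = 0$
$v{\left(-2 \right)} + R{\left(- 4 \left(\left(-1\right) 4\right) \right)} F = 13 + \left(- 4 \left(\left(-1\right) 4\right)\right)^{\frac{3}{2}} \cdot 0 = 13 + \left(\left(-4\right) \left(-4\right)\right)^{\frac{3}{2}} \cdot 0 = 13 + 16^{\frac{3}{2}} \cdot 0 = 13 + 64 \cdot 0 = 13 + 0 = 13$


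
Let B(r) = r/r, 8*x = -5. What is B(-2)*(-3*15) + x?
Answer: -365/8 ≈ -45.625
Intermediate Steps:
x = -5/8 (x = (⅛)*(-5) = -5/8 ≈ -0.62500)
B(r) = 1
B(-2)*(-3*15) + x = 1*(-3*15) - 5/8 = 1*(-45) - 5/8 = -45 - 5/8 = -365/8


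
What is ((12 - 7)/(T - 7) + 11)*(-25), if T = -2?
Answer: -2350/9 ≈ -261.11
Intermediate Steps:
((12 - 7)/(T - 7) + 11)*(-25) = ((12 - 7)/(-2 - 7) + 11)*(-25) = (5/(-9) + 11)*(-25) = (5*(-⅑) + 11)*(-25) = (-5/9 + 11)*(-25) = (94/9)*(-25) = -2350/9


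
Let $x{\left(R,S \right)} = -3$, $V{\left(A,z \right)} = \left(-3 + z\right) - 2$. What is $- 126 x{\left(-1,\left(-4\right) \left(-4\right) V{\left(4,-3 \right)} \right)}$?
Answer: $378$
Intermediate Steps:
$V{\left(A,z \right)} = -5 + z$
$- 126 x{\left(-1,\left(-4\right) \left(-4\right) V{\left(4,-3 \right)} \right)} = \left(-126\right) \left(-3\right) = 378$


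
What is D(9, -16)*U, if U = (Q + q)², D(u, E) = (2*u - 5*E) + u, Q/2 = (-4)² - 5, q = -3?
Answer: 38627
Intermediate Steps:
Q = 22 (Q = 2*((-4)² - 5) = 2*(16 - 5) = 2*11 = 22)
D(u, E) = -5*E + 3*u (D(u, E) = (-5*E + 2*u) + u = -5*E + 3*u)
U = 361 (U = (22 - 3)² = 19² = 361)
D(9, -16)*U = (-5*(-16) + 3*9)*361 = (80 + 27)*361 = 107*361 = 38627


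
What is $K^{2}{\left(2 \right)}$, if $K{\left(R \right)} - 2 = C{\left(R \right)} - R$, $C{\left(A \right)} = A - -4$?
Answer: $36$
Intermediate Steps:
$C{\left(A \right)} = 4 + A$ ($C{\left(A \right)} = A + 4 = 4 + A$)
$K{\left(R \right)} = 6$ ($K{\left(R \right)} = 2 + \left(\left(4 + R\right) - R\right) = 2 + 4 = 6$)
$K^{2}{\left(2 \right)} = 6^{2} = 36$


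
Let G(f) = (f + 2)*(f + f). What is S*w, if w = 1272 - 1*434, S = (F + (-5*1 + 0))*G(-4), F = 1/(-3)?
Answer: -214528/3 ≈ -71509.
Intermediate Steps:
G(f) = 2*f*(2 + f) (G(f) = (2 + f)*(2*f) = 2*f*(2 + f))
F = -⅓ (F = 1*(-⅓) = -⅓ ≈ -0.33333)
S = -256/3 (S = (-⅓ + (-5*1 + 0))*(2*(-4)*(2 - 4)) = (-⅓ + (-5 + 0))*(2*(-4)*(-2)) = (-⅓ - 5)*16 = -16/3*16 = -256/3 ≈ -85.333)
w = 838 (w = 1272 - 434 = 838)
S*w = -256/3*838 = -214528/3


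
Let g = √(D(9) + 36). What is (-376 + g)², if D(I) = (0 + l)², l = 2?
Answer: 141416 - 1504*√10 ≈ 1.3666e+5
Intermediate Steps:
D(I) = 4 (D(I) = (0 + 2)² = 2² = 4)
g = 2*√10 (g = √(4 + 36) = √40 = 2*√10 ≈ 6.3246)
(-376 + g)² = (-376 + 2*√10)²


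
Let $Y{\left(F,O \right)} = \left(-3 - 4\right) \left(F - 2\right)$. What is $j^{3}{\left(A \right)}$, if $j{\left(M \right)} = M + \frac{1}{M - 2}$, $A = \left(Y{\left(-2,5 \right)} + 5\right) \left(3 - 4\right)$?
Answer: $- \frac{1544804416}{42875} \approx -36030.0$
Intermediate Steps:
$Y{\left(F,O \right)} = 14 - 7 F$ ($Y{\left(F,O \right)} = - 7 \left(-2 + F\right) = 14 - 7 F$)
$A = -33$ ($A = \left(\left(14 - -14\right) + 5\right) \left(3 - 4\right) = \left(\left(14 + 14\right) + 5\right) \left(-1\right) = \left(28 + 5\right) \left(-1\right) = 33 \left(-1\right) = -33$)
$j{\left(M \right)} = M + \frac{1}{-2 + M}$
$j^{3}{\left(A \right)} = \left(\frac{1 + \left(-33\right)^{2} - -66}{-2 - 33}\right)^{3} = \left(\frac{1 + 1089 + 66}{-35}\right)^{3} = \left(\left(- \frac{1}{35}\right) 1156\right)^{3} = \left(- \frac{1156}{35}\right)^{3} = - \frac{1544804416}{42875}$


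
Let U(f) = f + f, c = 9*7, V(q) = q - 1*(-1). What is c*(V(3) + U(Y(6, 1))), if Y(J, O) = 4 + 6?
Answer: 1512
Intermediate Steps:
Y(J, O) = 10
V(q) = 1 + q (V(q) = q + 1 = 1 + q)
c = 63
U(f) = 2*f
c*(V(3) + U(Y(6, 1))) = 63*((1 + 3) + 2*10) = 63*(4 + 20) = 63*24 = 1512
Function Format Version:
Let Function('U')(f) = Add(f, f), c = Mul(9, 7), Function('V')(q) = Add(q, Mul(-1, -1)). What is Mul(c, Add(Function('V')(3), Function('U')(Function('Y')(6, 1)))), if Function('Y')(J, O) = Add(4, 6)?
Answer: 1512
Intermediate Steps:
Function('Y')(J, O) = 10
Function('V')(q) = Add(1, q) (Function('V')(q) = Add(q, 1) = Add(1, q))
c = 63
Function('U')(f) = Mul(2, f)
Mul(c, Add(Function('V')(3), Function('U')(Function('Y')(6, 1)))) = Mul(63, Add(Add(1, 3), Mul(2, 10))) = Mul(63, Add(4, 20)) = Mul(63, 24) = 1512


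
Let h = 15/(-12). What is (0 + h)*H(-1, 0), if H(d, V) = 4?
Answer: -5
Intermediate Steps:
h = -5/4 (h = 15*(-1/12) = -5/4 ≈ -1.2500)
(0 + h)*H(-1, 0) = (0 - 5/4)*4 = -5/4*4 = -5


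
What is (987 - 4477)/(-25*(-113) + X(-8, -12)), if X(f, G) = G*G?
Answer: -3490/2969 ≈ -1.1755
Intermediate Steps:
X(f, G) = G**2
(987 - 4477)/(-25*(-113) + X(-8, -12)) = (987 - 4477)/(-25*(-113) + (-12)**2) = -3490/(2825 + 144) = -3490/2969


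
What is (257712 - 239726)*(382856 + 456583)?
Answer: 15098149854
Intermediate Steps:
(257712 - 239726)*(382856 + 456583) = 17986*839439 = 15098149854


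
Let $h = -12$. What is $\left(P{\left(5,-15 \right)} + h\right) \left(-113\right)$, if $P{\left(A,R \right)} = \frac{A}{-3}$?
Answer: $\frac{4633}{3} \approx 1544.3$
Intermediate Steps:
$P{\left(A,R \right)} = - \frac{A}{3}$ ($P{\left(A,R \right)} = A \left(- \frac{1}{3}\right) = - \frac{A}{3}$)
$\left(P{\left(5,-15 \right)} + h\right) \left(-113\right) = \left(\left(- \frac{1}{3}\right) 5 - 12\right) \left(-113\right) = \left(- \frac{5}{3} - 12\right) \left(-113\right) = \left(- \frac{41}{3}\right) \left(-113\right) = \frac{4633}{3}$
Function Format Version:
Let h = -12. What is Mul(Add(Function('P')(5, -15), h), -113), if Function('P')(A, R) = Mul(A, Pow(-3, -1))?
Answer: Rational(4633, 3) ≈ 1544.3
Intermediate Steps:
Function('P')(A, R) = Mul(Rational(-1, 3), A) (Function('P')(A, R) = Mul(A, Rational(-1, 3)) = Mul(Rational(-1, 3), A))
Mul(Add(Function('P')(5, -15), h), -113) = Mul(Add(Mul(Rational(-1, 3), 5), -12), -113) = Mul(Add(Rational(-5, 3), -12), -113) = Mul(Rational(-41, 3), -113) = Rational(4633, 3)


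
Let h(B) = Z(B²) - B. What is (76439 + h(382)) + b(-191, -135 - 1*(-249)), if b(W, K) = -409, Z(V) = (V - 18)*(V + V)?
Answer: 42582449936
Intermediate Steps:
Z(V) = 2*V*(-18 + V) (Z(V) = (-18 + V)*(2*V) = 2*V*(-18 + V))
h(B) = -B + 2*B²*(-18 + B²) (h(B) = 2*B²*(-18 + B²) - B = -B + 2*B²*(-18 + B²))
(76439 + h(382)) + b(-191, -135 - 1*(-249)) = (76439 + 382*(-1 + 2*382*(-18 + 382²))) - 409 = (76439 + 382*(-1 + 2*382*(-18 + 145924))) - 409 = (76439 + 382*(-1 + 2*382*145906)) - 409 = (76439 + 382*(-1 + 111472184)) - 409 = (76439 + 382*111472183) - 409 = (76439 + 42582373906) - 409 = 42582450345 - 409 = 42582449936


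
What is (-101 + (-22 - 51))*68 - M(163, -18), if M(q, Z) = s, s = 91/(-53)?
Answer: -627005/53 ≈ -11830.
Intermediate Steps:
s = -91/53 (s = 91*(-1/53) = -91/53 ≈ -1.7170)
M(q, Z) = -91/53
(-101 + (-22 - 51))*68 - M(163, -18) = (-101 + (-22 - 51))*68 - 1*(-91/53) = (-101 - 73)*68 + 91/53 = -174*68 + 91/53 = -11832 + 91/53 = -627005/53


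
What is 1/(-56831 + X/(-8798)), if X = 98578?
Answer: -4399/250048858 ≈ -1.7593e-5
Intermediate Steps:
1/(-56831 + X/(-8798)) = 1/(-56831 + 98578/(-8798)) = 1/(-56831 + 98578*(-1/8798)) = 1/(-56831 - 49289/4399) = 1/(-250048858/4399) = -4399/250048858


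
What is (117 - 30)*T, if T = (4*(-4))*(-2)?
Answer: 2784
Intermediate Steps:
T = 32 (T = -16*(-2) = 32)
(117 - 30)*T = (117 - 30)*32 = 87*32 = 2784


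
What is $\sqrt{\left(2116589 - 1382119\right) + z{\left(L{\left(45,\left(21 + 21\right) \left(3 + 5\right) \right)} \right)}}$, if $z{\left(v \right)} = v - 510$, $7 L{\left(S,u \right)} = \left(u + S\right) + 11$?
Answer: $8 \sqrt{11469} \approx 856.75$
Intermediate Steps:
$L{\left(S,u \right)} = \frac{11}{7} + \frac{S}{7} + \frac{u}{7}$ ($L{\left(S,u \right)} = \frac{\left(u + S\right) + 11}{7} = \frac{\left(S + u\right) + 11}{7} = \frac{11 + S + u}{7} = \frac{11}{7} + \frac{S}{7} + \frac{u}{7}$)
$z{\left(v \right)} = -510 + v$
$\sqrt{\left(2116589 - 1382119\right) + z{\left(L{\left(45,\left(21 + 21\right) \left(3 + 5\right) \right)} \right)}} = \sqrt{\left(2116589 - 1382119\right) - \left(502 - \frac{\left(21 + 21\right) \left(3 + 5\right)}{7}\right)} = \sqrt{\left(2116589 - 1382119\right) - \left(502 - 6 \cdot 8\right)} = \sqrt{734470 + \left(-510 + \left(\frac{11}{7} + \frac{45}{7} + \frac{1}{7} \cdot 336\right)\right)} = \sqrt{734470 + \left(-510 + \left(\frac{11}{7} + \frac{45}{7} + 48\right)\right)} = \sqrt{734470 + \left(-510 + 56\right)} = \sqrt{734470 - 454} = \sqrt{734016} = 8 \sqrt{11469}$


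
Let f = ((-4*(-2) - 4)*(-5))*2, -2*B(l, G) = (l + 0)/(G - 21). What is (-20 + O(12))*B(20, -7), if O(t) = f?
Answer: -150/7 ≈ -21.429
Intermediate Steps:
B(l, G) = -l/(2*(-21 + G)) (B(l, G) = -(l + 0)/(2*(G - 21)) = -l/(2*(-21 + G)))
f = -40 (f = ((8 - 4)*(-5))*2 = (4*(-5))*2 = -20*2 = -40)
O(t) = -40
(-20 + O(12))*B(20, -7) = (-20 - 40)*(-1*20/(-42 + 2*(-7))) = -(-60)*20/(-42 - 14) = -(-60)*20/(-56) = -(-60)*20*(-1)/56 = -60*5/14 = -150/7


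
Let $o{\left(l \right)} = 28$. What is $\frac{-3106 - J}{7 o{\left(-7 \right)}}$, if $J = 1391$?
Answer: $- \frac{4497}{196} \approx -22.944$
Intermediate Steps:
$\frac{-3106 - J}{7 o{\left(-7 \right)}} = \frac{-3106 - 1391}{7 \cdot 28} = \frac{-3106 - 1391}{196} = \left(-4497\right) \frac{1}{196} = - \frac{4497}{196}$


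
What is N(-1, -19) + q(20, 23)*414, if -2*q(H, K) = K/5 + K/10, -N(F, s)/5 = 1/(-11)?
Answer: -157063/110 ≈ -1427.8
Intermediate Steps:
N(F, s) = 5/11 (N(F, s) = -5/(-11) = -5*(-1/11) = 5/11)
q(H, K) = -3*K/20 (q(H, K) = -(K/5 + K/10)/2 = -3*K/20)
N(-1, -19) + q(20, 23)*414 = 5/11 - 3/20*23*414 = 5/11 - 69/20*414 = 5/11 - 14283/10 = -157063/110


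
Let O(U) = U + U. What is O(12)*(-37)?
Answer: -888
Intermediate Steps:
O(U) = 2*U
O(12)*(-37) = (2*12)*(-37) = 24*(-37) = -888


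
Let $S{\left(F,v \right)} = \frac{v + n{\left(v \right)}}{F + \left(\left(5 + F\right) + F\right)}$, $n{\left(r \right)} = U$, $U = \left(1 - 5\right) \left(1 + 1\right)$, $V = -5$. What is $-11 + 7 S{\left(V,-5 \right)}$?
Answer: $- \frac{19}{10} \approx -1.9$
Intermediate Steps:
$U = -8$ ($U = \left(-4\right) 2 = -8$)
$n{\left(r \right)} = -8$
$S{\left(F,v \right)} = \frac{-8 + v}{5 + 3 F}$ ($S{\left(F,v \right)} = \frac{v - 8}{F + \left(\left(5 + F\right) + F\right)} = \frac{-8 + v}{F + \left(5 + 2 F\right)} = \frac{-8 + v}{5 + 3 F}$)
$-11 + 7 S{\left(V,-5 \right)} = -11 + 7 \frac{-8 - 5}{5 + 3 \left(-5\right)} = -11 + 7 \frac{1}{5 - 15} \left(-13\right) = -11 + 7 \frac{1}{-10} \left(-13\right) = -11 + 7 \left(\left(- \frac{1}{10}\right) \left(-13\right)\right) = -11 + 7 \cdot \frac{13}{10} = -11 + \frac{91}{10} = - \frac{19}{10}$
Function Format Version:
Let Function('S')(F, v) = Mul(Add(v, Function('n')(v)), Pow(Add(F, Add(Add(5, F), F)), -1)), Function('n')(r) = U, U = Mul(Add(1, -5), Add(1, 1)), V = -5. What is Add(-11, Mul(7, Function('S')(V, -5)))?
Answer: Rational(-19, 10) ≈ -1.9000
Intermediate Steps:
U = -8 (U = Mul(-4, 2) = -8)
Function('n')(r) = -8
Function('S')(F, v) = Mul(Pow(Add(5, Mul(3, F)), -1), Add(-8, v)) (Function('S')(F, v) = Mul(Add(v, -8), Pow(Add(F, Add(Add(5, F), F)), -1)) = Mul(Add(-8, v), Pow(Add(F, Add(5, Mul(2, F))), -1)) = Mul(Add(-8, v), Pow(Add(5, Mul(3, F)), -1)) = Mul(Pow(Add(5, Mul(3, F)), -1), Add(-8, v)))
Add(-11, Mul(7, Function('S')(V, -5))) = Add(-11, Mul(7, Mul(Pow(Add(5, Mul(3, -5)), -1), Add(-8, -5)))) = Add(-11, Mul(7, Mul(Pow(Add(5, -15), -1), -13))) = Add(-11, Mul(7, Mul(Pow(-10, -1), -13))) = Add(-11, Mul(7, Mul(Rational(-1, 10), -13))) = Add(-11, Mul(7, Rational(13, 10))) = Add(-11, Rational(91, 10)) = Rational(-19, 10)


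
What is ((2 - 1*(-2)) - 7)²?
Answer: 9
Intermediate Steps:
((2 - 1*(-2)) - 7)² = ((2 + 2) - 7)² = (4 - 7)² = (-3)² = 9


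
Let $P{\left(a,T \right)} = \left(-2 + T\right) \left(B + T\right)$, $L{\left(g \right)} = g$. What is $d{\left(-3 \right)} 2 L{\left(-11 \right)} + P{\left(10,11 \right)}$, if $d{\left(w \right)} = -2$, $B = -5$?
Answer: $98$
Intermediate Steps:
$P{\left(a,T \right)} = \left(-5 + T\right) \left(-2 + T\right)$ ($P{\left(a,T \right)} = \left(-2 + T\right) \left(-5 + T\right) = \left(-5 + T\right) \left(-2 + T\right)$)
$d{\left(-3 \right)} 2 L{\left(-11 \right)} + P{\left(10,11 \right)} = \left(-2\right) 2 \left(-11\right) + \left(10 + 11^{2} - 77\right) = \left(-4\right) \left(-11\right) + \left(10 + 121 - 77\right) = 44 + 54 = 98$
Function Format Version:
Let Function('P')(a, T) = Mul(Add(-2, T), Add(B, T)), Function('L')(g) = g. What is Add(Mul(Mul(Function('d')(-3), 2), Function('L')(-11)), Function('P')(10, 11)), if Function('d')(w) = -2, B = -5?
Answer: 98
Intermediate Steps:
Function('P')(a, T) = Mul(Add(-5, T), Add(-2, T)) (Function('P')(a, T) = Mul(Add(-2, T), Add(-5, T)) = Mul(Add(-5, T), Add(-2, T)))
Add(Mul(Mul(Function('d')(-3), 2), Function('L')(-11)), Function('P')(10, 11)) = Add(Mul(Mul(-2, 2), -11), Add(10, Pow(11, 2), Mul(-7, 11))) = Add(Mul(-4, -11), Add(10, 121, -77)) = Add(44, 54) = 98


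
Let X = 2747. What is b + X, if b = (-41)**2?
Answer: 4428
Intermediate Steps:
b = 1681
b + X = 1681 + 2747 = 4428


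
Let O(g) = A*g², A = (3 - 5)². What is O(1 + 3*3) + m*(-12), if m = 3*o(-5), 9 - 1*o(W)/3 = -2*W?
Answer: 508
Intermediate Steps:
o(W) = 27 + 6*W (o(W) = 27 - (-6)*W = 27 + 6*W)
A = 4 (A = (-2)² = 4)
O(g) = 4*g²
m = -9 (m = 3*(27 + 6*(-5)) = 3*(27 - 30) = 3*(-3) = -9)
O(1 + 3*3) + m*(-12) = 4*(1 + 3*3)² - 9*(-12) = 4*(1 + 9)² + 108 = 4*10² + 108 = 4*100 + 108 = 400 + 108 = 508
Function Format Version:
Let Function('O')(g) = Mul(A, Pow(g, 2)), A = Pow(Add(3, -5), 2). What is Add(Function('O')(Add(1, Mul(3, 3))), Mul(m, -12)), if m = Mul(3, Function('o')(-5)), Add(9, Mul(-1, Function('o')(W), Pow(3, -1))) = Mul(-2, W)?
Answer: 508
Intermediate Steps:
Function('o')(W) = Add(27, Mul(6, W)) (Function('o')(W) = Add(27, Mul(-3, Mul(-2, W))) = Add(27, Mul(6, W)))
A = 4 (A = Pow(-2, 2) = 4)
Function('O')(g) = Mul(4, Pow(g, 2))
m = -9 (m = Mul(3, Add(27, Mul(6, -5))) = Mul(3, Add(27, -30)) = Mul(3, -3) = -9)
Add(Function('O')(Add(1, Mul(3, 3))), Mul(m, -12)) = Add(Mul(4, Pow(Add(1, Mul(3, 3)), 2)), Mul(-9, -12)) = Add(Mul(4, Pow(Add(1, 9), 2)), 108) = Add(Mul(4, Pow(10, 2)), 108) = Add(Mul(4, 100), 108) = Add(400, 108) = 508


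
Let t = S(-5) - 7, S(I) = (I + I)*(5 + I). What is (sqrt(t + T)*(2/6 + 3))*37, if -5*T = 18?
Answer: 74*I*sqrt(265)/3 ≈ 401.54*I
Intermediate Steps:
T = -18/5 (T = -1/5*18 = -18/5 ≈ -3.6000)
S(I) = 2*I*(5 + I) (S(I) = (2*I)*(5 + I) = 2*I*(5 + I))
t = -7 (t = 2*(-5)*(5 - 5) - 7 = 2*(-5)*0 - 7 = 0 - 7 = -7)
(sqrt(t + T)*(2/6 + 3))*37 = (sqrt(-7 - 18/5)*(2/6 + 3))*37 = (sqrt(-53/5)*((1/6)*2 + 3))*37 = ((I*sqrt(265)/5)*(1/3 + 3))*37 = ((I*sqrt(265)/5)*(10/3))*37 = (2*I*sqrt(265)/3)*37 = 74*I*sqrt(265)/3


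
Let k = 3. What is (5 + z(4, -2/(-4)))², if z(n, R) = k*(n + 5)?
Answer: 1024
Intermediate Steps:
z(n, R) = 15 + 3*n (z(n, R) = 3*(n + 5) = 3*(5 + n) = 15 + 3*n)
(5 + z(4, -2/(-4)))² = (5 + (15 + 3*4))² = (5 + (15 + 12))² = (5 + 27)² = 32² = 1024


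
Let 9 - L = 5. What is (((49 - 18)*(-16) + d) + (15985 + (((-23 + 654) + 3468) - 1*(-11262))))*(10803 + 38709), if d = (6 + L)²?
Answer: 1532396400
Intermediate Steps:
L = 4 (L = 9 - 1*5 = 9 - 5 = 4)
d = 100 (d = (6 + 4)² = 10² = 100)
(((49 - 18)*(-16) + d) + (15985 + (((-23 + 654) + 3468) - 1*(-11262))))*(10803 + 38709) = (((49 - 18)*(-16) + 100) + (15985 + (((-23 + 654) + 3468) - 1*(-11262))))*(10803 + 38709) = ((31*(-16) + 100) + (15985 + ((631 + 3468) + 11262)))*49512 = ((-496 + 100) + (15985 + (4099 + 11262)))*49512 = (-396 + (15985 + 15361))*49512 = (-396 + 31346)*49512 = 30950*49512 = 1532396400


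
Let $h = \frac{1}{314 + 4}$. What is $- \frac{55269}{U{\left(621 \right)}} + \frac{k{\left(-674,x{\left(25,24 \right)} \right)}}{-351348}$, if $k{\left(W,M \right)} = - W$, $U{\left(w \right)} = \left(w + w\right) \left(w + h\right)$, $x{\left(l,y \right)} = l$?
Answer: $- \frac{2552513197}{34691925846} \approx -0.073577$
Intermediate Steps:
$h = \frac{1}{318} \approx 0.0031447$
$U{\left(w \right)} = 2 w \left(\frac{1}{318} + w\right)$ ($U{\left(w \right)} = \left(w + w\right) \left(w + \frac{1}{318}\right) = 2 w \left(\frac{1}{318} + w\right)$)
$- \frac{55269}{U{\left(621 \right)}} + \frac{k{\left(-674,x{\left(25,24 \right)} \right)}}{-351348} = - \frac{55269}{\frac{1}{159} \cdot 621 \left(1 + 318 \cdot 621\right)} + \frac{\left(-1\right) \left(-674\right)}{-351348} = - \frac{55269}{\frac{1}{159} \cdot 621 \left(1 + 197478\right)} + 674 \left(- \frac{1}{351348}\right) = - \frac{55269}{\frac{1}{159} \cdot 621 \cdot 197479} - \frac{337}{175674} = - \frac{55269}{\frac{40878153}{53}} - \frac{337}{175674} = \left(-55269\right) \frac{53}{40878153} - \frac{337}{175674} = - \frac{14151}{197479} - \frac{337}{175674} = - \frac{2552513197}{34691925846}$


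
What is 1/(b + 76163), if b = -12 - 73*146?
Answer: 1/65493 ≈ 1.5269e-5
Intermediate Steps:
b = -10670 (b = -12 - 10658 = -10670)
1/(b + 76163) = 1/(-10670 + 76163) = 1/65493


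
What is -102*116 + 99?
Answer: -11733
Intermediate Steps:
-102*116 + 99 = -11832 + 99 = -11733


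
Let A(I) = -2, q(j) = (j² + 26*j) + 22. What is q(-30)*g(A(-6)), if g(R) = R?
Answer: -284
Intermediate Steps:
q(j) = 22 + j² + 26*j
q(-30)*g(A(-6)) = (22 + (-30)² + 26*(-30))*(-2) = (22 + 900 - 780)*(-2) = 142*(-2) = -284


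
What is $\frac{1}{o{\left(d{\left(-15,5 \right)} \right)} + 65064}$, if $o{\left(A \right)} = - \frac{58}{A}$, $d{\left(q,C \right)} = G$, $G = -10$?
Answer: $\frac{5}{325349} \approx 1.5368 \cdot 10^{-5}$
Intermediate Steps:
$d{\left(q,C \right)} = -10$
$\frac{1}{o{\left(d{\left(-15,5 \right)} \right)} + 65064} = \frac{1}{- \frac{58}{-10} + 65064} = \frac{1}{\left(-58\right) \left(- \frac{1}{10}\right) + 65064} = \frac{1}{\frac{29}{5} + 65064} = \frac{1}{\frac{325349}{5}} = \frac{5}{325349}$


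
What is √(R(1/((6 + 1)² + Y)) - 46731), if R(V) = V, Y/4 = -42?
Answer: I*√661757810/119 ≈ 216.17*I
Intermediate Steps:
Y = -168 (Y = 4*(-42) = -168)
√(R(1/((6 + 1)² + Y)) - 46731) = √(1/((6 + 1)² - 168) - 46731) = √(1/(7² - 168) - 46731) = √(1/(49 - 168) - 46731) = √(1/(-119) - 46731) = √(-1/119 - 46731) = √(-5560990/119) = I*√661757810/119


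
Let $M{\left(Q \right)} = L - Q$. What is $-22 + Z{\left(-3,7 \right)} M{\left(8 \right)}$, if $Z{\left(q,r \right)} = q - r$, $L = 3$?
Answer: $28$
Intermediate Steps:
$M{\left(Q \right)} = 3 - Q$
$-22 + Z{\left(-3,7 \right)} M{\left(8 \right)} = -22 + \left(-3 - 7\right) \left(3 - 8\right) = -22 - -50 = -22 + 50 = 28$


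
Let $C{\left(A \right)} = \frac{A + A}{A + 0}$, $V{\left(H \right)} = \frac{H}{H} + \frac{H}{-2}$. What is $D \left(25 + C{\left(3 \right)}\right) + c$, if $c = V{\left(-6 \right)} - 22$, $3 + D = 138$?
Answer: $3627$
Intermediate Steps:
$V{\left(H \right)} = 1 - \frac{H}{2}$ ($V{\left(H \right)} = 1 + H \left(- \frac{1}{2}\right) = 1 - \frac{H}{2}$)
$D = 135$ ($D = -3 + 138 = 135$)
$c = -18$ ($c = \left(1 - -3\right) - 22 = \left(1 + 3\right) - 22 = 4 - 22 = -18$)
$C{\left(A \right)} = 2$ ($C{\left(A \right)} = \frac{2 A}{A} = 2$)
$D \left(25 + C{\left(3 \right)}\right) + c = 135 \left(25 + 2\right) - 18 = 135 \cdot 27 - 18 = 3645 - 18 = 3627$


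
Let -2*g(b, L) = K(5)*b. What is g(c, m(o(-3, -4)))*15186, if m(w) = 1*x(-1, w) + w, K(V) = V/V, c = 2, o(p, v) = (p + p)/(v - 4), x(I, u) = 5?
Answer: -15186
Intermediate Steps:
o(p, v) = 2*p/(-4 + v) (o(p, v) = (2*p)/(-4 + v) = 2*p/(-4 + v))
K(V) = 1
m(w) = 5 + w (m(w) = 1*5 + w = 5 + w)
g(b, L) = -b/2
g(c, m(o(-3, -4)))*15186 = -½*2*15186 = -1*15186 = -15186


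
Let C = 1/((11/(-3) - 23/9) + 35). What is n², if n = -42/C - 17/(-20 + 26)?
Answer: 5870929/4 ≈ 1.4677e+6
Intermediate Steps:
C = 9/259 (C = 1/((11*(-⅓) - 23*⅑) + 35) = 1/((-11/3 - 23/9) + 35) = 1/(-56/9 + 35) = 1/(259/9) = 9/259 ≈ 0.034749)
n = -2423/2 (n = -42/9/259 - 17/(-20 + 26) = -42*259/9 - 17/6 = -3626/3 - 17*⅙ = -3626/3 - 17/6 = -2423/2 ≈ -1211.5)
n² = (-2423/2)² = 5870929/4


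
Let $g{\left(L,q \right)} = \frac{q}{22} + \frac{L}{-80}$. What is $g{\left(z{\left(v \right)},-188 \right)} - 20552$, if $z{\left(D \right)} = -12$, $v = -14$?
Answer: $- \frac{4523287}{220} \approx -20560.0$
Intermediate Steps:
$g{\left(L,q \right)} = - \frac{L}{80} + \frac{q}{22}$ ($g{\left(L,q \right)} = q \frac{1}{22} + L \left(- \frac{1}{80}\right) = \frac{q}{22} - \frac{L}{80} = - \frac{L}{80} + \frac{q}{22}$)
$g{\left(z{\left(v \right)},-188 \right)} - 20552 = \left(\left(- \frac{1}{80}\right) \left(-12\right) + \frac{1}{22} \left(-188\right)\right) - 20552 = \left(\frac{3}{20} - \frac{94}{11}\right) - 20552 = - \frac{1847}{220} - 20552 = - \frac{4523287}{220}$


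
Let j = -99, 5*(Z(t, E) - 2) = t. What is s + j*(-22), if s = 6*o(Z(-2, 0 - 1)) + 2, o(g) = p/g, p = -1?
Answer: 8705/4 ≈ 2176.3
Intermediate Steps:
Z(t, E) = 2 + t/5
o(g) = -1/g
s = -7/4 (s = 6*(-1/(2 + (⅕)*(-2))) + 2 = 6*(-1/(2 - ⅖)) + 2 = 6*(-1/8/5) + 2 = 6*(-1*5/8) + 2 = 6*(-5/8) + 2 = -15/4 + 2 = -7/4 ≈ -1.7500)
s + j*(-22) = -7/4 - 99*(-22) = -7/4 + 2178 = 8705/4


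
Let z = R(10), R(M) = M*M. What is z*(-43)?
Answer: -4300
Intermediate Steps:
R(M) = M**2
z = 100 (z = 10**2 = 100)
z*(-43) = 100*(-43) = -4300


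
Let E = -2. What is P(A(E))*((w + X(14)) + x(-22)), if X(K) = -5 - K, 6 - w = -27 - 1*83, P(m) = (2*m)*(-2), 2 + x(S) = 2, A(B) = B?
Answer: 776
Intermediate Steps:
x(S) = 0 (x(S) = -2 + 2 = 0)
P(m) = -4*m
w = 116 (w = 6 - (-27 - 1*83) = 6 - (-27 - 83) = 6 - 1*(-110) = 6 + 110 = 116)
P(A(E))*((w + X(14)) + x(-22)) = (-4*(-2))*((116 + (-5 - 1*14)) + 0) = 8*((116 + (-5 - 14)) + 0) = 8*((116 - 19) + 0) = 8*(97 + 0) = 8*97 = 776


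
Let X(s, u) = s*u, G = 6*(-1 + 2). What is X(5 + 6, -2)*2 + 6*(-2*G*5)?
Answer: -404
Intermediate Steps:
G = 6 (G = 6*1 = 6)
X(5 + 6, -2)*2 + 6*(-2*G*5) = ((5 + 6)*(-2))*2 + 6*(-2*6*5) = (11*(-2))*2 + 6*(-12*5) = -22*2 + 6*(-60) = -44 - 360 = -404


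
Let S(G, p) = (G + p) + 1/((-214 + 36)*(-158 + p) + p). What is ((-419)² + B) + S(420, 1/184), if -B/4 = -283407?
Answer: 1246922705540279/952133576 ≈ 1.3096e+6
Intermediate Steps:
B = 1133628 (B = -4*(-283407) = 1133628)
S(G, p) = G + p + 1/(28124 - 177*p) (S(G, p) = (G + p) + 1/(-178*(-158 + p) + p) = (G + p) + 1/((28124 - 178*p) + p) = (G + p) + 1/(28124 - 177*p) = G + p + 1/(28124 - 177*p))
((-419)² + B) + S(420, 1/184) = ((-419)² + 1133628) + (-1 - 28124*420 - 28124/184 + 177*(1/184)² + 177*420/184)/(-28124 + 177/184) = (175561 + 1133628) + (-1 - 11812080 - 28124*1/184 + 177*(1/184)² + 177*420*(1/184))/(-28124 + 177*(1/184)) = 1309189 + (-1 - 11812080 - 7031/46 + 177*(1/33856) + 18585/46)/(-28124 + 177/184) = 1309189 + (-1 - 11812080 - 7031/46 + 177/33856 + 18585/46)/(-5174639/184) = 1309189 - 184/5174639*(-399901310415/33856) = 1309189 + 399901310415/952133576 = 1246922705540279/952133576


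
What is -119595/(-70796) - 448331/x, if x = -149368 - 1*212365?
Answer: 75001499611/25609249468 ≈ 2.9287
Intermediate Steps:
x = -361733 (x = -149368 - 212365 = -361733)
-119595/(-70796) - 448331/x = -119595/(-70796) - 448331/(-361733) = -119595*(-1/70796) - 448331*(-1/361733) = 119595/70796 + 448331/361733 = 75001499611/25609249468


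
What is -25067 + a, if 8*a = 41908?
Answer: -39657/2 ≈ -19829.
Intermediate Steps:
a = 10477/2 (a = (1/8)*41908 = 10477/2 ≈ 5238.5)
-25067 + a = -25067 + 10477/2 = -39657/2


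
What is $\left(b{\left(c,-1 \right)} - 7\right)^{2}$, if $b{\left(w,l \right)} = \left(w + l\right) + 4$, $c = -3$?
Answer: $49$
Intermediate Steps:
$b{\left(w,l \right)} = 4 + l + w$ ($b{\left(w,l \right)} = \left(l + w\right) + 4 = 4 + l + w$)
$\left(b{\left(c,-1 \right)} - 7\right)^{2} = \left(\left(4 - 1 - 3\right) - 7\right)^{2} = \left(0 - 7\right)^{2} = \left(-7\right)^{2} = 49$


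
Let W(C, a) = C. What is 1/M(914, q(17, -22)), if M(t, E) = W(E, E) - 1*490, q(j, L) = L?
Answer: -1/512 ≈ -0.0019531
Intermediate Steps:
M(t, E) = -490 + E (M(t, E) = E - 1*490 = E - 490 = -490 + E)
1/M(914, q(17, -22)) = 1/(-490 - 22) = 1/(-512) = -1/512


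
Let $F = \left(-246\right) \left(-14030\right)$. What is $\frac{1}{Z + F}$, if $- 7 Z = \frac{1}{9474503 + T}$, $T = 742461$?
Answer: $\frac{71518748}{246838376472239} \approx 2.8974 \cdot 10^{-7}$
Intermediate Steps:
$F = 3451380$
$Z = - \frac{1}{71518748}$ ($Z = - \frac{1}{7 \left(9474503 + 742461\right)} = - \frac{1}{7 \cdot 10216964} = \left(- \frac{1}{7}\right) \frac{1}{10216964} = - \frac{1}{71518748} \approx -1.3982 \cdot 10^{-8}$)
$\frac{1}{Z + F} = \frac{1}{- \frac{1}{71518748} + 3451380} = \frac{1}{\frac{246838376472239}{71518748}} = \frac{71518748}{246838376472239}$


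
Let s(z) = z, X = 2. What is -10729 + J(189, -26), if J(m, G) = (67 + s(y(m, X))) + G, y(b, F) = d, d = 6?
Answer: -10682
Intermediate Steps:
y(b, F) = 6
J(m, G) = 73 + G (J(m, G) = (67 + 6) + G = 73 + G)
-10729 + J(189, -26) = -10729 + (73 - 26) = -10729 + 47 = -10682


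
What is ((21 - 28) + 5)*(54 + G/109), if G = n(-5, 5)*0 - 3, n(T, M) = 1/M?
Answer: -11766/109 ≈ -107.94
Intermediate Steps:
G = -3 (G = 0/5 - 3 = (1/5)*0 - 3 = 0 - 3 = -3)
((21 - 28) + 5)*(54 + G/109) = ((21 - 28) + 5)*(54 - 3/109) = (-7 + 5)*(54 - 3*1/109) = -2*(54 - 3/109) = -2*5883/109 = -11766/109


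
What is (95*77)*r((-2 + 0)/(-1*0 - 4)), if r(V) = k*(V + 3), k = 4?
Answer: 102410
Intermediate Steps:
r(V) = 12 + 4*V (r(V) = 4*(V + 3) = 4*(3 + V) = 12 + 4*V)
(95*77)*r((-2 + 0)/(-1*0 - 4)) = (95*77)*(12 + 4*((-2 + 0)/(-1*0 - 4))) = 7315*(12 + 4*(-2/(0 - 4))) = 7315*(12 + 4*(-2/(-4))) = 7315*(12 + 4*(-2*(-¼))) = 7315*(12 + 4*(½)) = 7315*(12 + 2) = 7315*14 = 102410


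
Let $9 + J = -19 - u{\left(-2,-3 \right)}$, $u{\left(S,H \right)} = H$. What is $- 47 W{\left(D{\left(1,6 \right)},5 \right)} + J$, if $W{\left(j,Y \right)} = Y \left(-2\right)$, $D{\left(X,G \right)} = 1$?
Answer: $445$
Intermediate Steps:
$J = -25$ ($J = -9 - 16 = -25$)
$W{\left(j,Y \right)} = - 2 Y$
$- 47 W{\left(D{\left(1,6 \right)},5 \right)} + J = - 47 \left(\left(-2\right) 5\right) - 25 = \left(-47\right) \left(-10\right) - 25 = 470 - 25 = 445$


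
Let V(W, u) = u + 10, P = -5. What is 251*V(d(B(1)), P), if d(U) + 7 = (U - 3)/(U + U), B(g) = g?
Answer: 1255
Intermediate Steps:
d(U) = -7 + (-3 + U)/(2*U) (d(U) = -7 + (U - 3)/(U + U) = -7 + (-3 + U)/((2*U)) = -7 + (-3 + U)*(1/(2*U)) = -7 + (-3 + U)/(2*U))
V(W, u) = 10 + u
251*V(d(B(1)), P) = 251*(10 - 5) = 251*5 = 1255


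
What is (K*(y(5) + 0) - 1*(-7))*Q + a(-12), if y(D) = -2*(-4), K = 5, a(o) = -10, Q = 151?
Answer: 7087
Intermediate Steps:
y(D) = 8
(K*(y(5) + 0) - 1*(-7))*Q + a(-12) = (5*(8 + 0) - 1*(-7))*151 - 10 = (5*8 + 7)*151 - 10 = (40 + 7)*151 - 10 = 47*151 - 10 = 7097 - 10 = 7087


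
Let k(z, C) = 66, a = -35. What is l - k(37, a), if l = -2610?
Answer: -2676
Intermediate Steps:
l - k(37, a) = -2610 - 1*66 = -2610 - 66 = -2676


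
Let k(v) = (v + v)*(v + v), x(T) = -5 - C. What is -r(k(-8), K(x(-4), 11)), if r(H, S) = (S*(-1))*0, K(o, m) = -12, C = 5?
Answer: 0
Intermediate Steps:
x(T) = -10 (x(T) = -5 - 1*5 = -5 - 5 = -10)
k(v) = 4*v² (k(v) = (2*v)*(2*v) = 4*v²)
r(H, S) = 0 (r(H, S) = -S*0 = 0)
-r(k(-8), K(x(-4), 11)) = -1*0 = 0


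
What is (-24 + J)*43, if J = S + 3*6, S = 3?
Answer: -129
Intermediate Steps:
J = 21 (J = 3 + 3*6 = 3 + 18 = 21)
(-24 + J)*43 = (-24 + 21)*43 = -3*43 = -129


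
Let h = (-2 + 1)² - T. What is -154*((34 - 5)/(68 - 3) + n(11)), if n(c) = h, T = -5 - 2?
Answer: -84546/65 ≈ -1300.7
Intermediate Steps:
T = -7
h = 8 (h = (-2 + 1)² - 1*(-7) = (-1)² + 7 = 1 + 7 = 8)
n(c) = 8
-154*((34 - 5)/(68 - 3) + n(11)) = -154*((34 - 5)/(68 - 3) + 8) = -154*(29/65 + 8) = -154*549/65 = -84546/65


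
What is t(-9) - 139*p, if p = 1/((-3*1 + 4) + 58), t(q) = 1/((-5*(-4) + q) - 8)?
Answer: -358/177 ≈ -2.0226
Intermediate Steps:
t(q) = 1/(12 + q) (t(q) = 1/((20 + q) - 8) = 1/(12 + q))
p = 1/59 (p = 1/((-3 + 4) + 58) = 1/(1 + 58) = 1/59 ≈ 0.016949)
t(-9) - 139*p = 1/(12 - 9) - 139*1/59 = 1/3 - 139/59 = -358/177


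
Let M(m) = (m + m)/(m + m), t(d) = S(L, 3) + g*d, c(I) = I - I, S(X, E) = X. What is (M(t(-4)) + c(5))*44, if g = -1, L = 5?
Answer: 44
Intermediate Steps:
c(I) = 0
t(d) = 5 - d
M(m) = 1 (M(m) = (2*m)/((2*m)) = (2*m)*(1/(2*m)) = 1)
(M(t(-4)) + c(5))*44 = (1 + 0)*44 = 1*44 = 44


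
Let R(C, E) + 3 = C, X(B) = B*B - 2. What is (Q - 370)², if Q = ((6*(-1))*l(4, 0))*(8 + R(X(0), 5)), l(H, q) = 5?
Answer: 211600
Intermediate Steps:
X(B) = -2 + B² (X(B) = B² - 2 = -2 + B²)
R(C, E) = -3 + C
Q = -90 (Q = ((6*(-1))*5)*(8 + (-3 + (-2 + 0²))) = (-6*5)*(8 + (-3 + (-2 + 0))) = -30*(8 + (-3 - 2)) = -30*(8 - 5) = -30*3 = -90)
(Q - 370)² = (-90 - 370)² = (-460)² = 211600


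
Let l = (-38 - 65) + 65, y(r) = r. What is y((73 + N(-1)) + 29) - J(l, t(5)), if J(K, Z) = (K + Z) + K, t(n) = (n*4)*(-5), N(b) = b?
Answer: 277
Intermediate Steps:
t(n) = -20*n (t(n) = (4*n)*(-5) = -20*n)
l = -38 (l = -103 + 65 = -38)
J(K, Z) = Z + 2*K
y((73 + N(-1)) + 29) - J(l, t(5)) = ((73 - 1) + 29) - (-20*5 + 2*(-38)) = (72 + 29) - (-100 - 76) = 101 - 1*(-176) = 101 + 176 = 277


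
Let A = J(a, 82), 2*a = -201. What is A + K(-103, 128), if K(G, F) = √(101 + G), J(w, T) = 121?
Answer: 121 + I*√2 ≈ 121.0 + 1.4142*I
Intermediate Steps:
a = -201/2 (a = (½)*(-201) = -201/2 ≈ -100.50)
A = 121
A + K(-103, 128) = 121 + √(101 - 103) = 121 + √(-2) = 121 + I*√2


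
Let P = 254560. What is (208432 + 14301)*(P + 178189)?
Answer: 96387483017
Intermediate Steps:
(208432 + 14301)*(P + 178189) = (208432 + 14301)*(254560 + 178189) = 222733*432749 = 96387483017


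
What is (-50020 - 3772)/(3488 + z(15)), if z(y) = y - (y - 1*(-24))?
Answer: -6724/433 ≈ -15.529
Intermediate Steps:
z(y) = -24 (z(y) = y - (y + 24) = y - (24 + y) = y + (-24 - y) = -24)
(-50020 - 3772)/(3488 + z(15)) = (-50020 - 3772)/(3488 - 24) = -53792/3464 = -53792*1/3464 = -6724/433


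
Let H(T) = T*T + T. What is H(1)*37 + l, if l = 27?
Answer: 101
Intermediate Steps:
H(T) = T + T² (H(T) = T² + T = T + T²)
H(1)*37 + l = (1*(1 + 1))*37 + 27 = (1*2)*37 + 27 = 2*37 + 27 = 74 + 27 = 101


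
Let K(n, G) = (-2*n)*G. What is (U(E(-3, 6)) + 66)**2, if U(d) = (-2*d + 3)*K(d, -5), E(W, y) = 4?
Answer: 17956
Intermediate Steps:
K(n, G) = -2*G*n
U(d) = 10*d*(3 - 2*d) (U(d) = (-2*d + 3)*(-2*(-5)*d) = (3 - 2*d)*(10*d) = 10*d*(3 - 2*d))
(U(E(-3, 6)) + 66)**2 = (10*4*(3 - 2*4) + 66)**2 = (10*4*(3 - 8) + 66)**2 = (10*4*(-5) + 66)**2 = (-200 + 66)**2 = (-134)**2 = 17956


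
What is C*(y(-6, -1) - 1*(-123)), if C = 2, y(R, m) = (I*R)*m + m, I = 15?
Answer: 424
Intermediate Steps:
y(R, m) = m + 15*R*m (y(R, m) = (15*R)*m + m = 15*R*m + m = m + 15*R*m)
C*(y(-6, -1) - 1*(-123)) = 2*(-(1 + 15*(-6)) - 1*(-123)) = 2*(-(1 - 90) + 123) = 2*(-1*(-89) + 123) = 2*(89 + 123) = 2*212 = 424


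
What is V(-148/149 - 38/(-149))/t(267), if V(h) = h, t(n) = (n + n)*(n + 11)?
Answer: -55/11059674 ≈ -4.9730e-6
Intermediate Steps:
t(n) = 2*n*(11 + n) (t(n) = (2*n)*(11 + n) = 2*n*(11 + n))
V(-148/149 - 38/(-149))/t(267) = (-148/149 - 38/(-149))/((2*267*(11 + 267))) = (-148*1/149 - 38*(-1/149))/((2*267*278)) = (-148/149 + 38/149)/148452 = -110/149*1/148452 = -55/11059674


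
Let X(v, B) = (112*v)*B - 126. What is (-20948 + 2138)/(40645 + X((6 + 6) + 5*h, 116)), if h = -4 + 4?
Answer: -18810/196423 ≈ -0.095763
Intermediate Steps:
h = 0
X(v, B) = -126 + 112*B*v (X(v, B) = 112*B*v - 126 = -126 + 112*B*v)
(-20948 + 2138)/(40645 + X((6 + 6) + 5*h, 116)) = (-20948 + 2138)/(40645 + (-126 + 112*116*((6 + 6) + 5*0))) = -18810/(40645 + (-126 + 112*116*(12 + 0))) = -18810/(40645 + (-126 + 112*116*12)) = -18810/(40645 + (-126 + 155904)) = -18810/(40645 + 155778) = -18810/196423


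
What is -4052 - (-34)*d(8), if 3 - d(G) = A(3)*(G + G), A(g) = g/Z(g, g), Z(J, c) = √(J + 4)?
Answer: -3950 - 1632*√7/7 ≈ -4566.8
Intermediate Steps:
Z(J, c) = √(4 + J)
A(g) = g/√(4 + g) (A(g) = g/(√(4 + g)) = g/√(4 + g))
d(G) = 3 - 6*G*√7/7 (d(G) = 3 - 3/√(4 + 3)*(G + G) = 3 - 3/√7*2*G = 3 - 3*(√7/7)*2*G = 3 - 3*√7/7*2*G = 3 - 6*G*√7/7)
-4052 - (-34)*d(8) = -4052 - (-34)*(3 - 6/7*8*√7) = -4052 - (-34)*(3 - 48*√7/7) = -4052 - (-102 + 1632*√7/7) = -4052 + (102 - 1632*√7/7) = -3950 - 1632*√7/7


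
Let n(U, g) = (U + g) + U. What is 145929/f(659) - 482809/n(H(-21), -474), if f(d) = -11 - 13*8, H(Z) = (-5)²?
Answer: -6350861/48760 ≈ -130.25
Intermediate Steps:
H(Z) = 25
n(U, g) = g + 2*U
f(d) = -115 (f(d) = -11 - 104 = -115)
145929/f(659) - 482809/n(H(-21), -474) = 145929/(-115) - 482809/(-474 + 2*25) = 145929*(-1/115) - 482809/(-474 + 50) = -145929/115 - 482809/(-424) = -145929/115 - 482809*(-1/424) = -145929/115 + 482809/424 = -6350861/48760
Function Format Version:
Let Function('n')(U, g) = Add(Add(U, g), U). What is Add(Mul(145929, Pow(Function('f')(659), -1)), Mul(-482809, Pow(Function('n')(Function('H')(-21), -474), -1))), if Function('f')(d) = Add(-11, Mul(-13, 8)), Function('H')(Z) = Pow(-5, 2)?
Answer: Rational(-6350861, 48760) ≈ -130.25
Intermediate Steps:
Function('H')(Z) = 25
Function('n')(U, g) = Add(g, Mul(2, U))
Function('f')(d) = -115 (Function('f')(d) = Add(-11, -104) = -115)
Add(Mul(145929, Pow(Function('f')(659), -1)), Mul(-482809, Pow(Function('n')(Function('H')(-21), -474), -1))) = Add(Mul(145929, Pow(-115, -1)), Mul(-482809, Pow(Add(-474, Mul(2, 25)), -1))) = Add(Mul(145929, Rational(-1, 115)), Mul(-482809, Pow(Add(-474, 50), -1))) = Add(Rational(-145929, 115), Mul(-482809, Pow(-424, -1))) = Add(Rational(-145929, 115), Mul(-482809, Rational(-1, 424))) = Add(Rational(-145929, 115), Rational(482809, 424)) = Rational(-6350861, 48760)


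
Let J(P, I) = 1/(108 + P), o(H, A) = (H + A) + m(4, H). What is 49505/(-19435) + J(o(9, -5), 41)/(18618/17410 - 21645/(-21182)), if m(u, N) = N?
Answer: -461243726088253/181359484778901 ≈ -2.5433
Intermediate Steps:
o(H, A) = A + 2*H (o(H, A) = (H + A) + H = (A + H) + H = A + 2*H)
49505/(-19435) + J(o(9, -5), 41)/(18618/17410 - 21645/(-21182)) = 49505/(-19435) + 1/((108 + (-5 + 2*9))*(18618/17410 - 21645/(-21182))) = 49505*(-1/19435) + 1/((108 + (-5 + 18))*(18618*(1/17410) - 21645*(-1/21182))) = -9901/3887 + 1/((108 + 13)*(9309/8705 + 21645/21182)) = -9901/3887 + 1/(121*(385602963/184389310)) = -9901/3887 + (1/121)*(184389310/385602963) = -9901/3887 + 184389310/46657958523 = -461243726088253/181359484778901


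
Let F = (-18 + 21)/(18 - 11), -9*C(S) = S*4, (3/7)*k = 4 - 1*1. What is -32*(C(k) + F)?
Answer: 5408/63 ≈ 85.841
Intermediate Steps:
k = 7 (k = 7*(4 - 1*1)/3 = 7*(4 - 1)/3 = (7/3)*3 = 7)
C(S) = -4*S/9 (C(S) = -S*4/9 = -4*S/9)
F = 3/7 ≈ 0.42857
-32*(C(k) + F) = -32*(-4/9*7 + 3/7) = -32*(-28/9 + 3/7) = -32*(-169/63) = 5408/63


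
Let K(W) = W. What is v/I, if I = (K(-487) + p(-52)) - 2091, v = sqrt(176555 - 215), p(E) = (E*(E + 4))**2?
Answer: sqrt(44085)/3113719 ≈ 6.7432e-5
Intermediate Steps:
p(E) = E**2*(4 + E)**2 (p(E) = (E*(4 + E))**2 = E**2*(4 + E)**2)
v = 2*sqrt(44085) (v = sqrt(176340) = 2*sqrt(44085) ≈ 419.93)
I = 6227438 (I = (-487 + (-52)**2*(4 - 52)**2) - 2091 = (-487 + 2704*(-48)**2) - 2091 = (-487 + 2704*2304) - 2091 = (-487 + 6230016) - 2091 = 6229529 - 2091 = 6227438)
v/I = (2*sqrt(44085))/6227438 = (2*sqrt(44085))*(1/6227438) = sqrt(44085)/3113719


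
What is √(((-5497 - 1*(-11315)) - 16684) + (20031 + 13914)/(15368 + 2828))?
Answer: I*√899263565259/9098 ≈ 104.23*I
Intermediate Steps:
√(((-5497 - 1*(-11315)) - 16684) + (20031 + 13914)/(15368 + 2828)) = √(((-5497 + 11315) - 16684) + 33945/18196) = √((5818 - 16684) + 33945*(1/18196)) = √(-10866 + 33945/18196) = √(-197683791/18196) = I*√899263565259/9098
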